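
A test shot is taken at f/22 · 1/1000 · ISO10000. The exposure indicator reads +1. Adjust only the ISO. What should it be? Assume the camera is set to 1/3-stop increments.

ISO 5000

Overexposed by 1 stop → need 1 stop darker.
ISO: 10000 → 8000 → 6400 → 5000.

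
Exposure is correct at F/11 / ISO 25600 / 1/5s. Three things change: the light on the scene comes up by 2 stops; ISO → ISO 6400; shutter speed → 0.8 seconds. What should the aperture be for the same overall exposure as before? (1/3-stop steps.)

Scene light: 2 stops brighter.
ISO: 25600 → 20000 → 16000 → 12800 → 10000 → 8000 → 6400 — 2 stops dropped (darker).
Shutter speed: 1/5 → 1/4 → 0.3 → 0.4 → 0.5 → 0.6 → 0.8 — 2 stops longer (brighter).
Net so far: 2 stops brighter. Aperture: f/11 → f/13 → f/14 → f/16 → f/18 → f/20 → f/22.

f/22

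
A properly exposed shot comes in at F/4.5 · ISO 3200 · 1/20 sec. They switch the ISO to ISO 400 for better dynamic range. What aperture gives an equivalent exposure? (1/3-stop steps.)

ISO: 3200 → 2500 → 2000 → 1600 → 1250 → 1000 → 800 → 640 → 500 → 400 — 3 stops dropped (darker).
Need 3 stops brighter from the aperture: f/4.5 → f/4 → f/3.5 → f/3.2 → f/2.8 → f/2.5 → f/2.2 → f/2 → f/1.8 → f/1.6.

f/1.6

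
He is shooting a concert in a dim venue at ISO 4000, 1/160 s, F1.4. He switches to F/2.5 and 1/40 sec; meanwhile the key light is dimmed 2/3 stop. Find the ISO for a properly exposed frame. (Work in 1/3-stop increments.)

ISO 5000

Scene light: 2/3 stop darker.
Aperture: f/1.4 → f/1.6 → f/1.8 → f/2 → f/2.2 → f/2.5 — 1 2/3 stops smaller aperture (darker).
Shutter speed: 1/160 → 1/125 → 1/100 → 1/80 → 1/60 → 1/50 → 1/40 — 2 stops slower (brighter).
Net so far: 1/3 stop darker. ISO: 4000 → 5000.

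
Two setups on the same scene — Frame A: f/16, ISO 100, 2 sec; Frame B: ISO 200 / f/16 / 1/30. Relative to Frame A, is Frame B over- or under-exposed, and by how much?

Aperture: unchanged.
Shutter speed: 2 → 1 → 1/2 → 1/4 → 1/8 → 1/15 → 1/30 — 6 stops shorter (darker).
ISO: 100 → 200 — 1 stop raised (brighter).
Net: −6 +1 = −5 stops.

5 stops darker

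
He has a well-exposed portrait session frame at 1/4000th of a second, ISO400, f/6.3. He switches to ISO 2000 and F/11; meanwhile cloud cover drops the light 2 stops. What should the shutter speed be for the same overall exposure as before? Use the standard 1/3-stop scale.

Scene light: 2 stops darker.
ISO: 400 → 500 → 640 → 800 → 1000 → 1250 → 1600 → 2000 — 2 1/3 stops higher (brighter).
Aperture: f/6.3 → f/7.1 → f/8 → f/9 → f/10 → f/11 — 1 2/3 stops stopped down (darker).
Net so far: 1 1/3 stops darker. Shutter speed: 1/4000 → 1/3200 → 1/2500 → 1/2000 → 1/1600.

1/1600s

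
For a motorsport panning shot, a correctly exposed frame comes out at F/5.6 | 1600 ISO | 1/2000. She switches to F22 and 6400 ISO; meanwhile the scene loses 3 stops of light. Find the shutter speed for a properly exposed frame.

1/60s

Scene light: 3 stops darker.
Aperture: f/5.6 → f/8 → f/11 → f/16 → f/22 — 4 stops smaller aperture (darker).
ISO: 1600 → 3200 → 6400 — 2 stops raised (brighter).
Net so far: 5 stops darker. Shutter speed: 1/2000 → 1/1000 → 1/500 → 1/250 → 1/125 → 1/60.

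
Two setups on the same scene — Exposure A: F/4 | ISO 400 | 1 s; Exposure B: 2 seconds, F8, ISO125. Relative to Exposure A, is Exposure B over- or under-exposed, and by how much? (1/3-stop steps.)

2 2/3 stops darker

Aperture: f/4 → f/4.5 → f/5 → f/5.6 → f/6.3 → f/7.1 → f/8 — 2 stops smaller aperture (darker).
Shutter speed: 1 → 1.3 → 1.6 → 2 — 1 stop slower (brighter).
ISO: 400 → 320 → 250 → 200 → 160 → 125 — 1 2/3 stops lower (darker).
Net: −2 +1 −1 2/3 = −2 2/3 stops.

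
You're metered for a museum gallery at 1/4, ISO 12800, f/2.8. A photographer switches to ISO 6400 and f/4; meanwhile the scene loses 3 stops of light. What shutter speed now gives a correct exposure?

Scene light: 3 stops darker.
ISO: 12800 → 6400 — 1 stop lower (darker).
Aperture: f/2.8 → f/4 — 1 stop stopped down (darker).
Net so far: 5 stops darker. Shutter speed: 1/4 → 1/2 → 1 → 2 → 4 → 8.

8 s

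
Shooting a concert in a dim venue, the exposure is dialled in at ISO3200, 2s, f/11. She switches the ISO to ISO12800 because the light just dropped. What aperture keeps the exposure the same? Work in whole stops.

f/22

ISO: 3200 → 6400 → 12800 — 2 stops raised (brighter).
Need 2 stops darker from the aperture: f/11 → f/16 → f/22.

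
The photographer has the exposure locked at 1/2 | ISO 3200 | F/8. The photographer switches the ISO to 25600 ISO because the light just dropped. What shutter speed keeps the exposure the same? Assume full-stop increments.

ISO: 3200 → 6400 → 12800 → 25600 — 3 stops higher (brighter).
Need 3 stops darker from the shutter speed: 1/2 → 1/4 → 1/8 → 1/15.

1/15s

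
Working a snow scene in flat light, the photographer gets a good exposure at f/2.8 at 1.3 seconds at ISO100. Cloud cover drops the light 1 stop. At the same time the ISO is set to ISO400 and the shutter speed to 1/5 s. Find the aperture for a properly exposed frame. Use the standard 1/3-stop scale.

Scene light: 1 stop darker.
ISO: 100 → 125 → 160 → 200 → 250 → 320 → 400 — 2 stops raised (brighter).
Shutter speed: 1.3 → 1 → 0.8 → 0.6 → 0.5 → 0.4 → 0.3 → 1/4 → 1/5 — 2 2/3 stops shorter (darker).
Net so far: 1 2/3 stops darker. Aperture: f/2.8 → f/2.5 → f/2.2 → f/2 → f/1.8 → f/1.6.

f/1.6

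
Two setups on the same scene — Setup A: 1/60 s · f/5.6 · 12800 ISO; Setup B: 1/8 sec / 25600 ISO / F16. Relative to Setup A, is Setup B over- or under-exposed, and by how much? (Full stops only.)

Aperture: f/5.6 → f/8 → f/11 → f/16 — 3 stops narrower (darker).
Shutter speed: 1/60 → 1/30 → 1/15 → 1/8 — 3 stops slower (brighter).
ISO: 12800 → 25600 — 1 stop higher (brighter).
Net: −3 +3 +1 = +1 stop.

1 stop brighter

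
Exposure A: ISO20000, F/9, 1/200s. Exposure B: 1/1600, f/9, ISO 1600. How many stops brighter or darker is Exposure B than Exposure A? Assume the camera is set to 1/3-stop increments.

6 2/3 stops darker

Aperture: unchanged.
Shutter speed: 1/200 → 1/250 → 1/320 → 1/400 → 1/500 → 1/640 → 1/800 → 1/1000 → 1/1250 → 1/1600 — 3 stops shorter (darker).
ISO: 20000 → 16000 → 12800 → 10000 → 8000 → 6400 → 5000 → 4000 → 3200 → 2500 → 2000 → 1600 — 3 2/3 stops dropped (darker).
Net: −3 −3 2/3 = −6 2/3 stops.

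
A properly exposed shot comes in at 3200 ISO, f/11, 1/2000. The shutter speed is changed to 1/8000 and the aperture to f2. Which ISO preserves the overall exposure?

Shutter speed: 1/2000 → 1/4000 → 1/8000 — 2 stops faster (darker).
Aperture: f/11 → f/8 → f/5.6 → f/4 → f/2.8 → f/2 — 5 stops opened up (brighter).
Net change so far: 3 stops brighter. Offset with the ISO: 3200 → 1600 → 800 → 400.

ISO 400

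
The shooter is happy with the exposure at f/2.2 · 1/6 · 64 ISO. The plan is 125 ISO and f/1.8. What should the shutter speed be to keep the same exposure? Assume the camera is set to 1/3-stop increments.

1/20s

ISO: 64 → 80 → 100 → 125 — 1 stop raised (brighter).
Aperture: f/2.2 → f/2 → f/1.8 — 2/3 stop larger aperture (brighter).
Net change so far: 1 2/3 stops brighter. Offset with the shutter speed: 1/6 → 1/8 → 1/10 → 1/13 → 1/15 → 1/20.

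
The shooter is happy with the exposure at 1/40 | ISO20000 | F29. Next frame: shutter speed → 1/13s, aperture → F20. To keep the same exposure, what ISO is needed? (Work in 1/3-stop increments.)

ISO 3200

Shutter speed: 1/40 → 1/30 → 1/25 → 1/20 → 1/15 → 1/13 — 1 2/3 stops slower (brighter).
Aperture: f/29 → f/25 → f/22 → f/20 — 1 stop larger aperture (brighter).
Net change so far: 2 2/3 stops brighter. Offset with the ISO: 20000 → 16000 → 12800 → 10000 → 8000 → 6400 → 5000 → 4000 → 3200.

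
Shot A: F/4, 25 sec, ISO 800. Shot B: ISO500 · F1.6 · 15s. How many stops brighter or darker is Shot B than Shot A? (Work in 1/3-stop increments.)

1 1/3 stops brighter

Aperture: f/4 → f/3.5 → f/3.2 → f/2.8 → f/2.5 → f/2.2 → f/2 → f/1.8 → f/1.6 — 2 2/3 stops opened up (brighter).
Shutter speed: 25 → 20 → 15 — 2/3 stop faster (darker).
ISO: 800 → 640 → 500 — 2/3 stop dropped (darker).
Net: +2 2/3 −2/3 −2/3 = +1 1/3 stops.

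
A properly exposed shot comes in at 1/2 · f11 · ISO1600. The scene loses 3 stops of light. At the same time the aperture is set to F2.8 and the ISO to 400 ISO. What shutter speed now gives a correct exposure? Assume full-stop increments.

1 s

Scene light: 3 stops darker.
Aperture: f/11 → f/8 → f/5.6 → f/4 → f/2.8 — 4 stops opened up (brighter).
ISO: 1600 → 800 → 400 — 2 stops dropped (darker).
Net so far: 1 stop darker. Shutter speed: 1/2 → 1.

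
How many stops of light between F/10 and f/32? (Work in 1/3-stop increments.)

f/10 → f/11 → f/13 → f/14 → f/16 → f/18 → f/20 → f/22 → f/25 → f/29 → f/32 — count the steps: 10 third-stops = 3 1/3 stops.

3 1/3 stops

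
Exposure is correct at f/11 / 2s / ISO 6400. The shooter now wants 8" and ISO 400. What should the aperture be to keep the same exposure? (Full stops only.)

f/5.6

Shutter speed: 2 → 4 → 8 — 2 stops slower (brighter).
ISO: 6400 → 3200 → 1600 → 800 → 400 — 4 stops dropped (darker).
Net change so far: 2 stops darker. Offset with the aperture: f/11 → f/8 → f/5.6.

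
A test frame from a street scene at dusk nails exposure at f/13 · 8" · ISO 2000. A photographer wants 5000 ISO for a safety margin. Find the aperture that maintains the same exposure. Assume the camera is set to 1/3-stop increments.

f/20

ISO: 2000 → 2500 → 3200 → 4000 → 5000 — 1 1/3 stops raised (brighter).
Need 1 1/3 stops darker from the aperture: f/13 → f/14 → f/16 → f/18 → f/20.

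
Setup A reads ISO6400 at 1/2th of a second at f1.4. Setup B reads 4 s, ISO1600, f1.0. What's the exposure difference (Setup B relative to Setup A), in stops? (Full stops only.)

Aperture: f/1.4 → f/1.0 — 1 stop larger aperture (brighter).
Shutter speed: 1/2 → 1 → 2 → 4 — 3 stops longer (brighter).
ISO: 6400 → 3200 → 1600 — 2 stops dropped (darker).
Net: +1 +3 −2 = +2 stops.

2 stops brighter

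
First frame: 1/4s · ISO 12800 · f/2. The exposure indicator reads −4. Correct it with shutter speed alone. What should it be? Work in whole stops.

Underexposed by 4 stops → need 4 stops brighter.
Shutter speed: 1/4 → 1/2 → 1 → 2 → 4.

4 s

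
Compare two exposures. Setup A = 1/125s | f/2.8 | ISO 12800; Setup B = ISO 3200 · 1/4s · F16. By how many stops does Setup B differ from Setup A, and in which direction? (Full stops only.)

Aperture: f/2.8 → f/4 → f/5.6 → f/8 → f/11 → f/16 — 5 stops smaller aperture (darker).
Shutter speed: 1/125 → 1/60 → 1/30 → 1/15 → 1/8 → 1/4 — 5 stops slower (brighter).
ISO: 12800 → 6400 → 3200 — 2 stops dropped (darker).
Net: −5 +5 −2 = −2 stops.

2 stops darker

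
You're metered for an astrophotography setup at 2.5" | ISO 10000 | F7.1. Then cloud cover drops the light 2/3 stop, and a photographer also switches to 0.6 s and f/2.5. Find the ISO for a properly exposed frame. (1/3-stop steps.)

Scene light: 2/3 stop darker.
Shutter speed: 2.5 → 2 → 1.6 → 1.3 → 1 → 0.8 → 0.6 — 2 stops faster (darker).
Aperture: f/7.1 → f/6.3 → f/5.6 → f/5 → f/4.5 → f/4 → f/3.5 → f/3.2 → f/2.8 → f/2.5 — 3 stops larger aperture (brighter).
Net so far: 1/3 stop brighter. ISO: 10000 → 8000.

ISO 8000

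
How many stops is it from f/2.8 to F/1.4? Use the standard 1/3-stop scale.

f/2.8 → f/2.5 → f/2.2 → f/2 → f/1.8 → f/1.6 → f/1.4 — count the steps: 6 third-stops = 2 stops.

2 stops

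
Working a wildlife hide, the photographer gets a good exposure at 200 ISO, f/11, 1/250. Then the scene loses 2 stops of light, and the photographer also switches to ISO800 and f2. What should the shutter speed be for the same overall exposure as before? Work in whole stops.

Scene light: 2 stops darker.
ISO: 200 → 400 → 800 — 2 stops higher (brighter).
Aperture: f/11 → f/8 → f/5.6 → f/4 → f/2.8 → f/2 — 5 stops wider (brighter).
Net so far: 5 stops brighter. Shutter speed: 1/250 → 1/500 → 1/1000 → 1/2000 → 1/4000 → 1/8000.

1/8000s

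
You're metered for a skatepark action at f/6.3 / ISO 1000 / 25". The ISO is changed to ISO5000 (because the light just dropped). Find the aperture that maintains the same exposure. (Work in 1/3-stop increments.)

f/14

ISO: 1000 → 1250 → 1600 → 2000 → 2500 → 3200 → 4000 → 5000 — 2 1/3 stops higher (brighter).
Need 2 1/3 stops darker from the aperture: f/6.3 → f/7.1 → f/8 → f/9 → f/10 → f/11 → f/13 → f/14.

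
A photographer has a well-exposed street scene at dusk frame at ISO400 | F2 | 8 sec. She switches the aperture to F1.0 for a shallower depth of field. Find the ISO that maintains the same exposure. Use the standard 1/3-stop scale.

ISO 100

Aperture: f/2 → f/1.8 → f/1.6 → f/1.4 → f/1.2 → f/1.1 → f/1.0 — 2 stops opened up (brighter).
Need 2 stops darker from the ISO: 400 → 320 → 250 → 200 → 160 → 125 → 100.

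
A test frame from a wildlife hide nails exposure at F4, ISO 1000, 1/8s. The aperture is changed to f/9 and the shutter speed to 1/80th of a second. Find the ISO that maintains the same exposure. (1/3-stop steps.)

ISO 51200

Aperture: f/4 → f/4.5 → f/5 → f/5.6 → f/6.3 → f/7.1 → f/8 → f/9 — 2 1/3 stops smaller aperture (darker).
Shutter speed: 1/8 → 1/10 → 1/13 → 1/15 → 1/20 → 1/25 → 1/30 → 1/40 → 1/50 → 1/60 → 1/80 — 3 1/3 stops faster (darker).
Net change so far: 5 2/3 stops darker. Offset with the ISO: 1000 → 1250 → 1600 → 2000 → 2500 → 3200 → 4000 → 5000 → 6400 → 8000 → 10000 → 12800 → 16000 → 20000 → 25600 → 32000 → 40000 → 51200.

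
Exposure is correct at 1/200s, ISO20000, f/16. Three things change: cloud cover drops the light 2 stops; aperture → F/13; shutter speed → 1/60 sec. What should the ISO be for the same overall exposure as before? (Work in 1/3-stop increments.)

ISO 16000

Scene light: 2 stops darker.
Aperture: f/16 → f/14 → f/13 — 2/3 stop larger aperture (brighter).
Shutter speed: 1/200 → 1/160 → 1/125 → 1/100 → 1/80 → 1/60 — 1 2/3 stops longer (brighter).
Net so far: 1/3 stop brighter. ISO: 20000 → 16000.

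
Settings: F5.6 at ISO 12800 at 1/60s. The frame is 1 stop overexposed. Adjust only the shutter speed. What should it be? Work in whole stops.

1/125s

Overexposed by 1 stop → need 1 stop darker.
Shutter speed: 1/60 → 1/125.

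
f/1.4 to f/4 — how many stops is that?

f/1.4 → f/2 → f/2.8 → f/4 — count the steps: 3 stops.

3 stops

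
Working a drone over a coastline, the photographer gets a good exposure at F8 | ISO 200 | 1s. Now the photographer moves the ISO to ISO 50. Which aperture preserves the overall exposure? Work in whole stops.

ISO: 200 → 100 → 50 — 2 stops lower (darker).
Need 2 stops brighter from the aperture: f/8 → f/5.6 → f/4.

f/4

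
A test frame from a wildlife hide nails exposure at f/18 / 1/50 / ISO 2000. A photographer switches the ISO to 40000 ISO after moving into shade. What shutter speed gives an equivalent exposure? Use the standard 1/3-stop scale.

1/1000s

ISO: 2000 → 2500 → 3200 → 4000 → 5000 → 6400 → 8000 → 10000 → 12800 → 16000 → 20000 → 25600 → 32000 → 40000 — 4 1/3 stops raised (brighter).
Need 4 1/3 stops darker from the shutter speed: 1/50 → 1/60 → 1/80 → 1/100 → 1/125 → 1/160 → 1/200 → 1/250 → 1/320 → 1/400 → 1/500 → 1/640 → 1/800 → 1/1000.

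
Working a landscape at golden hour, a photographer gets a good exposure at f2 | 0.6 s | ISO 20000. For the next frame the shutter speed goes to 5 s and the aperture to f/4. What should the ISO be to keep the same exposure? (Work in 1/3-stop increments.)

ISO 10000

Shutter speed: 0.6 → 0.8 → 1 → 1.3 → 1.6 → 2 → 2.5 → 3.2 → 4 → 5 — 3 stops longer (brighter).
Aperture: f/2 → f/2.2 → f/2.5 → f/2.8 → f/3.2 → f/3.5 → f/4 — 2 stops smaller aperture (darker).
Net change so far: 1 stop brighter. Offset with the ISO: 20000 → 16000 → 12800 → 10000.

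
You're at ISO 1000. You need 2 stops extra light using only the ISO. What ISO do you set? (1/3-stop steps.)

ISO: 1000 → 1250 → 1600 → 2000 → 2500 → 3200 → 4000 — 2 stops higher (brighter).

ISO 4000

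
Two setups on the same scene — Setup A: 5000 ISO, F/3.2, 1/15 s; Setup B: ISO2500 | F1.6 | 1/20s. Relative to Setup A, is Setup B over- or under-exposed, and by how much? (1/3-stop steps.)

2/3 stop brighter

Aperture: f/3.2 → f/2.8 → f/2.5 → f/2.2 → f/2 → f/1.8 → f/1.6 — 2 stops larger aperture (brighter).
Shutter speed: 1/15 → 1/20 — 1/3 stop shorter (darker).
ISO: 5000 → 4000 → 3200 → 2500 — 1 stop lower (darker).
Net: +2 −1/3 −1 = +2/3 stops.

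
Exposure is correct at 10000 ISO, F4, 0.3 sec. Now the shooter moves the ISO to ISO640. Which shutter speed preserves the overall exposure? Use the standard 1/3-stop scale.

5 s

ISO: 10000 → 8000 → 6400 → 5000 → 4000 → 3200 → 2500 → 2000 → 1600 → 1250 → 1000 → 800 → 640 — 4 stops dropped (darker).
Need 4 stops brighter from the shutter speed: 0.3 → 0.4 → 0.5 → 0.6 → 0.8 → 1 → 1.3 → 1.6 → 2 → 2.5 → 3.2 → 4 → 5.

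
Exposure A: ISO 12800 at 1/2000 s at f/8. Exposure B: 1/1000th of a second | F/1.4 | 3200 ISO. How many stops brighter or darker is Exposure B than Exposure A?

Aperture: f/8 → f/5.6 → f/4 → f/2.8 → f/2 → f/1.4 — 5 stops wider (brighter).
Shutter speed: 1/2000 → 1/1000 — 1 stop slower (brighter).
ISO: 12800 → 6400 → 3200 — 2 stops dropped (darker).
Net: +5 +1 −2 = +4 stops.

4 stops brighter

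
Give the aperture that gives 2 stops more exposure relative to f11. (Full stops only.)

Aperture: f/11 → f/8 → f/5.6 — 2 stops opened up (brighter).

f/5.6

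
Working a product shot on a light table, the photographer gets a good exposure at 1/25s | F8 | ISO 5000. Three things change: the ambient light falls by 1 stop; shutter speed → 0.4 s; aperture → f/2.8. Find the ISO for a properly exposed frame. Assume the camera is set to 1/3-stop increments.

Scene light: 1 stop darker.
Shutter speed: 1/25 → 1/20 → 1/15 → 1/13 → 1/10 → 1/8 → 1/6 → 1/5 → 1/4 → 0.3 → 0.4 — 3 1/3 stops slower (brighter).
Aperture: f/8 → f/7.1 → f/6.3 → f/5.6 → f/5 → f/4.5 → f/4 → f/3.5 → f/3.2 → f/2.8 — 3 stops larger aperture (brighter).
Net so far: 5 1/3 stops brighter. ISO: 5000 → 4000 → 3200 → 2500 → 2000 → 1600 → 1250 → 1000 → 800 → 640 → 500 → 400 → 320 → 250 → 200 → 160 → 125.

ISO 125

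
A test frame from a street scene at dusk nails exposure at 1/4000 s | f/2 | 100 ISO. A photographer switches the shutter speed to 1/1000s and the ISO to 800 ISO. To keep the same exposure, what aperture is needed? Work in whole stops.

Shutter speed: 1/4000 → 1/2000 → 1/1000 — 2 stops longer (brighter).
ISO: 100 → 200 → 400 → 800 — 3 stops raised (brighter).
Net change so far: 5 stops brighter. Offset with the aperture: f/2 → f/2.8 → f/4 → f/5.6 → f/8 → f/11.

f/11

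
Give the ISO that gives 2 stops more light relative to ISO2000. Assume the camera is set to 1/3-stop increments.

ISO 8000

ISO: 2000 → 2500 → 3200 → 4000 → 5000 → 6400 → 8000 — 2 stops raised (brighter).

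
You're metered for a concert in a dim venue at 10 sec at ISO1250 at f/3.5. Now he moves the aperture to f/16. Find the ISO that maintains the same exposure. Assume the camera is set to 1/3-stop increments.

ISO 25600

Aperture: f/3.5 → f/4 → f/4.5 → f/5 → f/5.6 → f/6.3 → f/7.1 → f/8 → f/9 → f/10 → f/11 → f/13 → f/14 → f/16 — 4 1/3 stops stopped down (darker).
Need 4 1/3 stops brighter from the ISO: 1250 → 1600 → 2000 → 2500 → 3200 → 4000 → 5000 → 6400 → 8000 → 10000 → 12800 → 16000 → 20000 → 25600.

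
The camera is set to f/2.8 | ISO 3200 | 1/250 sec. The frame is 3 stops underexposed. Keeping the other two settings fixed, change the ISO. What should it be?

ISO 25600

Underexposed by 3 stops → need 3 stops brighter.
ISO: 3200 → 6400 → 12800 → 25600.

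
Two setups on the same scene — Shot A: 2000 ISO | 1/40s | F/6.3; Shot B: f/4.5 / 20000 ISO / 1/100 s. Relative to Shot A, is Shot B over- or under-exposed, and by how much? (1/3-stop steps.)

Aperture: f/6.3 → f/5.6 → f/5 → f/4.5 — 1 stop opened up (brighter).
Shutter speed: 1/40 → 1/50 → 1/60 → 1/80 → 1/100 — 1 1/3 stops shorter (darker).
ISO: 2000 → 2500 → 3200 → 4000 → 5000 → 6400 → 8000 → 10000 → 12800 → 16000 → 20000 — 3 1/3 stops higher (brighter).
Net: +1 −1 1/3 +3 1/3 = +3 stops.

3 stops brighter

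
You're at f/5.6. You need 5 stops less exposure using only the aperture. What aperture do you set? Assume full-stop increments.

f/32

Aperture: f/5.6 → f/8 → f/11 → f/16 → f/22 → f/32 — 5 stops stopped down (darker).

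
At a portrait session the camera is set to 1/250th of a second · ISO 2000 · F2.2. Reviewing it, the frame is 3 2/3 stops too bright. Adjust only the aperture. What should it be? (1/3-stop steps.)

f/8

Overexposed by 3 2/3 stops → need 3 2/3 stops darker.
Aperture: f/2.2 → f/2.5 → f/2.8 → f/3.2 → f/3.5 → f/4 → f/4.5 → f/5 → f/5.6 → f/6.3 → f/7.1 → f/8.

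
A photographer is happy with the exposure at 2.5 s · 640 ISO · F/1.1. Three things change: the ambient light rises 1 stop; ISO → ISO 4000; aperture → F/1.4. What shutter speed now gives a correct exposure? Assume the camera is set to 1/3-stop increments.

0.3 s

Scene light: 1 stop brighter.
ISO: 640 → 800 → 1000 → 1250 → 1600 → 2000 → 2500 → 3200 → 4000 — 2 2/3 stops raised (brighter).
Aperture: f/1.1 → f/1.2 → f/1.4 — 2/3 stop narrower (darker).
Net so far: 3 stops brighter. Shutter speed: 2.5 → 2 → 1.6 → 1.3 → 1 → 0.8 → 0.6 → 0.5 → 0.4 → 0.3.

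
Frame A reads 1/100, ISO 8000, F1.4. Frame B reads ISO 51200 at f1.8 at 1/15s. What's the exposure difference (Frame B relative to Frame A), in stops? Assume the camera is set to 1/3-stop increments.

Aperture: f/1.4 → f/1.6 → f/1.8 — 2/3 stop smaller aperture (darker).
Shutter speed: 1/100 → 1/80 → 1/60 → 1/50 → 1/40 → 1/30 → 1/25 → 1/20 → 1/15 — 2 2/3 stops slower (brighter).
ISO: 8000 → 10000 → 12800 → 16000 → 20000 → 25600 → 32000 → 40000 → 51200 — 2 2/3 stops higher (brighter).
Net: −2/3 +2 2/3 +2 2/3 = +4 2/3 stops.

4 2/3 stops brighter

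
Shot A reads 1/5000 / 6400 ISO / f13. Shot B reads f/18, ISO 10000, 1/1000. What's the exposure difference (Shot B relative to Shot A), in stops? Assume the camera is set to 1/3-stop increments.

2 stops brighter

Aperture: f/13 → f/14 → f/16 → f/18 — 1 stop narrower (darker).
Shutter speed: 1/5000 → 1/4000 → 1/3200 → 1/2500 → 1/2000 → 1/1600 → 1/1250 → 1/1000 — 2 1/3 stops slower (brighter).
ISO: 6400 → 8000 → 10000 — 2/3 stop higher (brighter).
Net: −1 +2 1/3 +2/3 = +2 stops.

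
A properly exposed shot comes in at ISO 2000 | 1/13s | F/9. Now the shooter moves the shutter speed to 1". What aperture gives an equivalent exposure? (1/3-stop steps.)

f/32

Shutter speed: 1/13 → 1/10 → 1/8 → 1/6 → 1/5 → 1/4 → 0.3 → 0.4 → 0.5 → 0.6 → 0.8 → 1 — 3 2/3 stops slower (brighter).
Need 3 2/3 stops darker from the aperture: f/9 → f/10 → f/11 → f/13 → f/14 → f/16 → f/18 → f/20 → f/22 → f/25 → f/29 → f/32.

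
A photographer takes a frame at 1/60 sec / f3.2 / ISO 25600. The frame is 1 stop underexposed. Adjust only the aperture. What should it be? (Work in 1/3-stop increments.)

f/2.2

Underexposed by 1 stop → need 1 stop brighter.
Aperture: f/3.2 → f/2.8 → f/2.5 → f/2.2.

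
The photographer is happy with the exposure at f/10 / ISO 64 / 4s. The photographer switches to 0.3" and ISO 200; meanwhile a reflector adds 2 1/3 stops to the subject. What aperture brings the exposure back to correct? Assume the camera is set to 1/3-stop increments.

f/11

Scene light: 2 1/3 stops brighter.
Shutter speed: 4 → 3.2 → 2.5 → 2 → 1.6 → 1.3 → 1 → 0.8 → 0.6 → 0.5 → 0.4 → 0.3 — 3 2/3 stops faster (darker).
ISO: 64 → 80 → 100 → 125 → 160 → 200 — 1 2/3 stops raised (brighter).
Net so far: 1/3 stop brighter. Aperture: f/10 → f/11.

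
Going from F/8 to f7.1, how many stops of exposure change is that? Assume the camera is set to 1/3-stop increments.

f/8 → f/7.1 — count the steps: 1 third-stops = 1/3 stop.

1/3 stop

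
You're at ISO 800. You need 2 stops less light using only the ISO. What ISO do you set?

ISO: 800 → 400 → 200 — 2 stops dropped (darker).

ISO 200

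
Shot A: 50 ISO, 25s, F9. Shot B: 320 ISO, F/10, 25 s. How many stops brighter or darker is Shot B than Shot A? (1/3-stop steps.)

2 1/3 stops brighter

Aperture: f/9 → f/10 — 1/3 stop smaller aperture (darker).
Shutter speed: unchanged.
ISO: 50 → 64 → 80 → 100 → 125 → 160 → 200 → 250 → 320 — 2 2/3 stops raised (brighter).
Net: −1/3 +2 2/3 = +2 1/3 stops.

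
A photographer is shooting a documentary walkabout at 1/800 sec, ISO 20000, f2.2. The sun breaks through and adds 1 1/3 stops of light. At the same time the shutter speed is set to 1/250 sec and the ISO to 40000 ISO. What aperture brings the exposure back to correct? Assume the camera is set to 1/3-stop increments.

Scene light: 1 1/3 stops brighter.
Shutter speed: 1/800 → 1/640 → 1/500 → 1/400 → 1/320 → 1/250 — 1 2/3 stops slower (brighter).
ISO: 20000 → 25600 → 32000 → 40000 — 1 stop raised (brighter).
Net so far: 4 stops brighter. Aperture: f/2.2 → f/2.5 → f/2.8 → f/3.2 → f/3.5 → f/4 → f/4.5 → f/5 → f/5.6 → f/6.3 → f/7.1 → f/8 → f/9.

f/9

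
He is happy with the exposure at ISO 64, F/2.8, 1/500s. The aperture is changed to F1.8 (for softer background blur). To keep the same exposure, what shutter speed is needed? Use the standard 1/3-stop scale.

1/1250s

Aperture: f/2.8 → f/2.5 → f/2.2 → f/2 → f/1.8 — 1 1/3 stops larger aperture (brighter).
Need 1 1/3 stops darker from the shutter speed: 1/500 → 1/640 → 1/800 → 1/1000 → 1/1250.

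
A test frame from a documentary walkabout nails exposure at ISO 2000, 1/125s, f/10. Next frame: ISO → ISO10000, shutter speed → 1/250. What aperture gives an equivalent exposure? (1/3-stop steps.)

f/16

ISO: 2000 → 2500 → 3200 → 4000 → 5000 → 6400 → 8000 → 10000 — 2 1/3 stops higher (brighter).
Shutter speed: 1/125 → 1/160 → 1/200 → 1/250 — 1 stop shorter (darker).
Net change so far: 1 1/3 stops brighter. Offset with the aperture: f/10 → f/11 → f/13 → f/14 → f/16.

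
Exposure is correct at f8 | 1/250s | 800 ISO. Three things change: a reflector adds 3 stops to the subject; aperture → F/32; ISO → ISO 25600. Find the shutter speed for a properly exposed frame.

1/4000s

Scene light: 3 stops brighter.
Aperture: f/8 → f/11 → f/16 → f/22 → f/32 — 4 stops stopped down (darker).
ISO: 800 → 1600 → 3200 → 6400 → 12800 → 25600 — 5 stops higher (brighter).
Net so far: 4 stops brighter. Shutter speed: 1/250 → 1/500 → 1/1000 → 1/2000 → 1/4000.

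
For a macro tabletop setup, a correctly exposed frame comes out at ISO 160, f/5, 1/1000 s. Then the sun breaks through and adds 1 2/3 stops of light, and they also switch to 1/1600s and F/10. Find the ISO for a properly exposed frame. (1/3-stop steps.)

Scene light: 1 2/3 stops brighter.
Shutter speed: 1/1000 → 1/1250 → 1/1600 — 2/3 stop shorter (darker).
Aperture: f/5 → f/5.6 → f/6.3 → f/7.1 → f/8 → f/9 → f/10 — 2 stops smaller aperture (darker).
Net so far: 1 stop darker. ISO: 160 → 200 → 250 → 320.

ISO 320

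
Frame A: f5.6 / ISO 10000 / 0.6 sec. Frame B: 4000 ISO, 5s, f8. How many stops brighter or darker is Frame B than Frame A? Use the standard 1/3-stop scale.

2/3 stop brighter

Aperture: f/5.6 → f/6.3 → f/7.1 → f/8 — 1 stop stopped down (darker).
Shutter speed: 0.6 → 0.8 → 1 → 1.3 → 1.6 → 2 → 2.5 → 3.2 → 4 → 5 — 3 stops longer (brighter).
ISO: 10000 → 8000 → 6400 → 5000 → 4000 — 1 1/3 stops lower (darker).
Net: −1 +3 −1 1/3 = +2/3 stops.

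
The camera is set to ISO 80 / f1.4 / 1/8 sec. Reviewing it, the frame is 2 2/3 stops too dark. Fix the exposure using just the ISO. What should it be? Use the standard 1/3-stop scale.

ISO 500

Underexposed by 2 2/3 stops → need 2 2/3 stops brighter.
ISO: 80 → 100 → 125 → 160 → 200 → 250 → 320 → 400 → 500.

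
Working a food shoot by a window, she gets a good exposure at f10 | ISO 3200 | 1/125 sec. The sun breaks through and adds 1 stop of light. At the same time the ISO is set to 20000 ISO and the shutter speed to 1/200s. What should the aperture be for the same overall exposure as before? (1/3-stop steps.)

f/29

Scene light: 1 stop brighter.
ISO: 3200 → 4000 → 5000 → 6400 → 8000 → 10000 → 12800 → 16000 → 20000 — 2 2/3 stops higher (brighter).
Shutter speed: 1/125 → 1/160 → 1/200 — 2/3 stop faster (darker).
Net so far: 3 stops brighter. Aperture: f/10 → f/11 → f/13 → f/14 → f/16 → f/18 → f/20 → f/22 → f/25 → f/29.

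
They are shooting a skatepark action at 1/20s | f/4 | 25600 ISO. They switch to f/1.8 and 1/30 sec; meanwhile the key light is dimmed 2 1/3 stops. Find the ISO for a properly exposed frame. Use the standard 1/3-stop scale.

ISO 40000

Scene light: 2 1/3 stops darker.
Aperture: f/4 → f/3.5 → f/3.2 → f/2.8 → f/2.5 → f/2.2 → f/2 → f/1.8 — 2 1/3 stops larger aperture (brighter).
Shutter speed: 1/20 → 1/25 → 1/30 — 2/3 stop shorter (darker).
Net so far: 2/3 stop darker. ISO: 25600 → 32000 → 40000.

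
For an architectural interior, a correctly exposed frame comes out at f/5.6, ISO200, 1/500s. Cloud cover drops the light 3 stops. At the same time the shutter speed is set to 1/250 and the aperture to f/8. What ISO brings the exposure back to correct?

ISO 1600

Scene light: 3 stops darker.
Shutter speed: 1/500 → 1/250 — 1 stop slower (brighter).
Aperture: f/5.6 → f/8 — 1 stop narrower (darker).
Net so far: 3 stops darker. ISO: 200 → 400 → 800 → 1600.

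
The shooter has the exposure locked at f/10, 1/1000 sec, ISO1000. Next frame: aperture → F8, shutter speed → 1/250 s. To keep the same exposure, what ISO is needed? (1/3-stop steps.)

Aperture: f/10 → f/9 → f/8 — 2/3 stop larger aperture (brighter).
Shutter speed: 1/1000 → 1/800 → 1/640 → 1/500 → 1/400 → 1/320 → 1/250 — 2 stops longer (brighter).
Net change so far: 2 2/3 stops brighter. Offset with the ISO: 1000 → 800 → 640 → 500 → 400 → 320 → 250 → 200 → 160.

ISO 160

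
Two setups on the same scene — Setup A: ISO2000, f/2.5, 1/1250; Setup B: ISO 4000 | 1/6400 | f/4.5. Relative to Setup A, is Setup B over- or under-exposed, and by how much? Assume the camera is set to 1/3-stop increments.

3 stops darker

Aperture: f/2.5 → f/2.8 → f/3.2 → f/3.5 → f/4 → f/4.5 — 1 2/3 stops smaller aperture (darker).
Shutter speed: 1/1250 → 1/1600 → 1/2000 → 1/2500 → 1/3200 → 1/4000 → 1/5000 → 1/6400 — 2 1/3 stops faster (darker).
ISO: 2000 → 2500 → 3200 → 4000 — 1 stop higher (brighter).
Net: −1 2/3 −2 1/3 +1 = −3 stops.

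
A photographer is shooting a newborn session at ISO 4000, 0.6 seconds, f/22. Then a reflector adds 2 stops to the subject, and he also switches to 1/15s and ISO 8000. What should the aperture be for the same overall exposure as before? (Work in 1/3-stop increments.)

f/20

Scene light: 2 stops brighter.
Shutter speed: 0.6 → 0.5 → 0.4 → 0.3 → 1/4 → 1/5 → 1/6 → 1/8 → 1/10 → 1/13 → 1/15 — 3 1/3 stops faster (darker).
ISO: 4000 → 5000 → 6400 → 8000 — 1 stop higher (brighter).
Net so far: 1/3 stop darker. Aperture: f/22 → f/20.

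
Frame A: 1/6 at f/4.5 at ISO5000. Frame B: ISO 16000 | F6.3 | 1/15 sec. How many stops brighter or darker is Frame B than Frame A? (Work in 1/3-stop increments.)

Aperture: f/4.5 → f/5 → f/5.6 → f/6.3 — 1 stop narrower (darker).
Shutter speed: 1/6 → 1/8 → 1/10 → 1/13 → 1/15 — 1 1/3 stops shorter (darker).
ISO: 5000 → 6400 → 8000 → 10000 → 12800 → 16000 — 1 2/3 stops higher (brighter).
Net: −1 −1 1/3 +1 2/3 = −2/3 stops.

2/3 stop darker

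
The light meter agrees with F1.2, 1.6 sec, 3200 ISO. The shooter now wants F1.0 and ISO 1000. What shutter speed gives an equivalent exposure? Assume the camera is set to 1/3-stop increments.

Aperture: f/1.2 → f/1.1 → f/1.0 — 2/3 stop wider (brighter).
ISO: 3200 → 2500 → 2000 → 1600 → 1250 → 1000 — 1 2/3 stops dropped (darker).
Net change so far: 1 stop darker. Offset with the shutter speed: 1.6 → 2 → 2.5 → 3.2.

3.2 s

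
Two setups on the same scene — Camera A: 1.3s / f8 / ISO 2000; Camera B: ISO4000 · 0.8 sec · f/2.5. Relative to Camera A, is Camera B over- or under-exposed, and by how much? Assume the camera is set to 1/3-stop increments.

Aperture: f/8 → f/7.1 → f/6.3 → f/5.6 → f/5 → f/4.5 → f/4 → f/3.5 → f/3.2 → f/2.8 → f/2.5 — 3 1/3 stops wider (brighter).
Shutter speed: 1.3 → 1 → 0.8 — 2/3 stop faster (darker).
ISO: 2000 → 2500 → 3200 → 4000 — 1 stop higher (brighter).
Net: +3 1/3 −2/3 +1 = +3 2/3 stops.

3 2/3 stops brighter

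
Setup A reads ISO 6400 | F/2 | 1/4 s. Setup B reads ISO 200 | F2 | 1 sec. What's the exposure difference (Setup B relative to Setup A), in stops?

3 stops darker

Aperture: unchanged.
Shutter speed: 1/4 → 1/2 → 1 — 2 stops slower (brighter).
ISO: 6400 → 3200 → 1600 → 800 → 400 → 200 — 5 stops dropped (darker).
Net: +2 −5 = −3 stops.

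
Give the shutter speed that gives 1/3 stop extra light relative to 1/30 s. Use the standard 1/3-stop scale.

Shutter speed: 1/30 → 1/25 — 1/3 stop longer (brighter).

1/25s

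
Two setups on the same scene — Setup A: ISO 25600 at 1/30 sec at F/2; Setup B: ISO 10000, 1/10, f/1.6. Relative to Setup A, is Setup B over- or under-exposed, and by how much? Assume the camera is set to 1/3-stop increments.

Aperture: f/2 → f/1.8 → f/1.6 — 2/3 stop wider (brighter).
Shutter speed: 1/30 → 1/25 → 1/20 → 1/15 → 1/13 → 1/10 — 1 2/3 stops longer (brighter).
ISO: 25600 → 20000 → 16000 → 12800 → 10000 — 1 1/3 stops dropped (darker).
Net: +2/3 +1 2/3 −1 1/3 = +1 stop.

1 stop brighter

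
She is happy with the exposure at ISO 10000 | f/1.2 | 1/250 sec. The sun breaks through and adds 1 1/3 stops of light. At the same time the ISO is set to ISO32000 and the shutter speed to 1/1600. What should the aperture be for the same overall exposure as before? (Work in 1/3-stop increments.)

f/1.4

Scene light: 1 1/3 stops brighter.
ISO: 10000 → 12800 → 16000 → 20000 → 25600 → 32000 — 1 2/3 stops raised (brighter).
Shutter speed: 1/250 → 1/320 → 1/400 → 1/500 → 1/640 → 1/800 → 1/1000 → 1/1250 → 1/1600 — 2 2/3 stops shorter (darker).
Net so far: 1/3 stop brighter. Aperture: f/1.2 → f/1.4.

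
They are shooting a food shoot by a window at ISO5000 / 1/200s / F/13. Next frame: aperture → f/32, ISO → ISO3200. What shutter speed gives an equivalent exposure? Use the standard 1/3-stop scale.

1/20s

Aperture: f/13 → f/14 → f/16 → f/18 → f/20 → f/22 → f/25 → f/29 → f/32 — 2 2/3 stops stopped down (darker).
ISO: 5000 → 4000 → 3200 — 2/3 stop lower (darker).
Net change so far: 3 1/3 stops darker. Offset with the shutter speed: 1/200 → 1/160 → 1/125 → 1/100 → 1/80 → 1/60 → 1/50 → 1/40 → 1/30 → 1/25 → 1/20.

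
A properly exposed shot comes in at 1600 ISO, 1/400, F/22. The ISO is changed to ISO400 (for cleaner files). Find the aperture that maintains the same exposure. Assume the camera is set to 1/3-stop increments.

f/11

ISO: 1600 → 1250 → 1000 → 800 → 640 → 500 → 400 — 2 stops lower (darker).
Need 2 stops brighter from the aperture: f/22 → f/20 → f/18 → f/16 → f/14 → f/13 → f/11.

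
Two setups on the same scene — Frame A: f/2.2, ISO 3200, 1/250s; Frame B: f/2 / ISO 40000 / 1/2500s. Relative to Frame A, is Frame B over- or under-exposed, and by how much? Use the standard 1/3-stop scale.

Aperture: f/2.2 → f/2 — 1/3 stop wider (brighter).
Shutter speed: 1/250 → 1/320 → 1/400 → 1/500 → 1/640 → 1/800 → 1/1000 → 1/1250 → 1/1600 → 1/2000 → 1/2500 — 3 1/3 stops faster (darker).
ISO: 3200 → 4000 → 5000 → 6400 → 8000 → 10000 → 12800 → 16000 → 20000 → 25600 → 32000 → 40000 — 3 2/3 stops higher (brighter).
Net: +1/3 −3 1/3 +3 2/3 = +2/3 stops.

2/3 stop brighter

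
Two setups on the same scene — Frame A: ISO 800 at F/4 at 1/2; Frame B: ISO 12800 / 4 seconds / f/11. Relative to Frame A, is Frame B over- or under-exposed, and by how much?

Aperture: f/4 → f/5.6 → f/8 → f/11 — 3 stops stopped down (darker).
Shutter speed: 1/2 → 1 → 2 → 4 — 3 stops longer (brighter).
ISO: 800 → 1600 → 3200 → 6400 → 12800 — 4 stops higher (brighter).
Net: −3 +3 +4 = +4 stops.

4 stops brighter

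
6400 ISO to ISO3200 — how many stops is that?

1 stop

6400 → 3200 — count the steps: 1 stop.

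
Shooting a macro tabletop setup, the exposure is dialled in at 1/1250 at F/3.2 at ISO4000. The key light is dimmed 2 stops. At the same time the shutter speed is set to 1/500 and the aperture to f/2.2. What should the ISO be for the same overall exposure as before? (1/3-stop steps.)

ISO 3200

Scene light: 2 stops darker.
Shutter speed: 1/1250 → 1/1000 → 1/800 → 1/640 → 1/500 — 1 1/3 stops longer (brighter).
Aperture: f/3.2 → f/2.8 → f/2.5 → f/2.2 — 1 stop larger aperture (brighter).
Net so far: 1/3 stop brighter. ISO: 4000 → 3200.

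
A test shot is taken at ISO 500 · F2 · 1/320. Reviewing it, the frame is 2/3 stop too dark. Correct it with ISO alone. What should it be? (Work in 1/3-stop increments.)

Underexposed by 2/3 stop → need 2/3 stop brighter.
ISO: 500 → 640 → 800.

ISO 800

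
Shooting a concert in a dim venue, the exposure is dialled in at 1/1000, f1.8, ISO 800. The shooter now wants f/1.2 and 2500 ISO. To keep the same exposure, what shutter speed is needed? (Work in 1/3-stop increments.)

Aperture: f/1.8 → f/1.6 → f/1.4 → f/1.2 — 1 stop opened up (brighter).
ISO: 800 → 1000 → 1250 → 1600 → 2000 → 2500 — 1 2/3 stops raised (brighter).
Net change so far: 2 2/3 stops brighter. Offset with the shutter speed: 1/1000 → 1/1250 → 1/1600 → 1/2000 → 1/2500 → 1/3200 → 1/4000 → 1/5000 → 1/6400.

1/6400s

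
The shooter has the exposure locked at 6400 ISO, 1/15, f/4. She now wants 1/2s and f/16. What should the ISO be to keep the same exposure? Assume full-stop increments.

ISO 12800

Shutter speed: 1/15 → 1/8 → 1/4 → 1/2 — 3 stops longer (brighter).
Aperture: f/4 → f/5.6 → f/8 → f/11 → f/16 — 4 stops smaller aperture (darker).
Net change so far: 1 stop darker. Offset with the ISO: 6400 → 12800.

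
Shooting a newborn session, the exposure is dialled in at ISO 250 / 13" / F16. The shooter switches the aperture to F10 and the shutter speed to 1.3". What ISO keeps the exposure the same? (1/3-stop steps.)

ISO 1000

Aperture: f/16 → f/14 → f/13 → f/11 → f/10 — 1 1/3 stops wider (brighter).
Shutter speed: 13 → 10 → 8 → 6 → 5 → 4 → 3.2 → 2.5 → 2 → 1.6 → 1.3 — 3 1/3 stops faster (darker).
Net change so far: 2 stops darker. Offset with the ISO: 250 → 320 → 400 → 500 → 640 → 800 → 1000.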